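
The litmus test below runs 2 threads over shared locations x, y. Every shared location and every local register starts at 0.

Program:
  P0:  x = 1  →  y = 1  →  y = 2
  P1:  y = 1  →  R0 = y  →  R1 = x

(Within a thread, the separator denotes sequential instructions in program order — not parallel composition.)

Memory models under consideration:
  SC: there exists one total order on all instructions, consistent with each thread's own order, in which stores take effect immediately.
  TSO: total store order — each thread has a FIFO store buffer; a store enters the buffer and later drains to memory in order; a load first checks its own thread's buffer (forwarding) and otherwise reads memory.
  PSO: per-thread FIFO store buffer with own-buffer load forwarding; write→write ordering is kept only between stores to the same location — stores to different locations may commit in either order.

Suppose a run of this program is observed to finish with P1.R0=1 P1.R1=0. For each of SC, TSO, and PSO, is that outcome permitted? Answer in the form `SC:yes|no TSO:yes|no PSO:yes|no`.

SC:yes TSO:yes PSO:yes

outcome vector order: (P1.R0,P1.R1)
[SC] allowed = {(1,0), (1,1), (2,1)}
[TSO] allowed = {(1,0), (1,1), (2,1)}
[PSO] allowed = {(1,0), (1,1), (2,0), (2,1)}
target (1,0) ∈ {SC,TSO,PSO}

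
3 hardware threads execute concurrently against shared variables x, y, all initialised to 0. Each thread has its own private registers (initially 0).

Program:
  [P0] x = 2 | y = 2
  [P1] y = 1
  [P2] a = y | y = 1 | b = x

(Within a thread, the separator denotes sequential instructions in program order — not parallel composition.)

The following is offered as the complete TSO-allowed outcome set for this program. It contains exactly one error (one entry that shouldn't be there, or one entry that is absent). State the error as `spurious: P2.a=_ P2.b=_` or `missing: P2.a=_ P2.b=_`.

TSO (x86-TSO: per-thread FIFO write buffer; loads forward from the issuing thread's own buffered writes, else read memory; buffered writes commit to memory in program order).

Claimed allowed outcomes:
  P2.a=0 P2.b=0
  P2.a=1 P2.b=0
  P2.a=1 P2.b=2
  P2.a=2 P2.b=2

missing: P2.a=0 P2.b=2

outcome vector order: (P2.a,P2.b)
TSO: 5 outcomes — {<0 0>; <0 2>; <1 0>; <1 2>; <2 2>}
TSO∖claimed = {<0 2>}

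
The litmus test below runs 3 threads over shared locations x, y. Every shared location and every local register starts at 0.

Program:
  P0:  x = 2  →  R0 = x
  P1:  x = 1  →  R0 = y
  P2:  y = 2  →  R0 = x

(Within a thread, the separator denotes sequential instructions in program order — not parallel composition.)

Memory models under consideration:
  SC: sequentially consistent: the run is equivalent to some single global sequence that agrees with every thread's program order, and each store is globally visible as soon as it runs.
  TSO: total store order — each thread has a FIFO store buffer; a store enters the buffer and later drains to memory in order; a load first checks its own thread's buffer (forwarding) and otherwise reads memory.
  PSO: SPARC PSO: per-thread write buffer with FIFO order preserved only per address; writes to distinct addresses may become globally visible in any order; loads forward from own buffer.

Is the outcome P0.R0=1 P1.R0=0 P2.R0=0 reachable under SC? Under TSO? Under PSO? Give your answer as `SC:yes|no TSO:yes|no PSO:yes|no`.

SC:no TSO:yes PSO:yes

outcome vector order: (P0.R0,P1.R0,P2.R0)
SC: 9 outcomes — {1/0/1 1/2/0 1/2/1 1/2/2 2/0/1 2/0/2 2/2/0 2/2/1 2/2/2}
TSO: 12 outcomes — {1/0/0 1/0/1 1/0/2 1/2/0 1/2/1 1/2/2 2/0/0 2/0/1 2/0/2 2/2/0 2/2/1 2/2/2}
PSO: 12 outcomes — {1/0/0 1/0/1 1/0/2 1/2/0 1/2/1 1/2/2 2/0/0 2/0/1 2/0/2 2/2/0 2/2/1 2/2/2}
target 1/0/0 ∈ {TSO,PSO}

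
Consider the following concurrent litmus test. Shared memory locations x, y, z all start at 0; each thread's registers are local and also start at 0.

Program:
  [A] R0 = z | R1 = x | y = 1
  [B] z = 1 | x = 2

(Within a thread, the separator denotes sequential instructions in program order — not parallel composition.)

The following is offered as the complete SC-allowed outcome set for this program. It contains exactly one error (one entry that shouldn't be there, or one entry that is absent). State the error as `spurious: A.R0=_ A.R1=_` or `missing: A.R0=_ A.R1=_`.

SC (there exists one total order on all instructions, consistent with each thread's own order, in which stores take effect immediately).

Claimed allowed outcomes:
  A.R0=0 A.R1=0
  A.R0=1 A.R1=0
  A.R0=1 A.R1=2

outcome vector order: (A.R0,A.R1)
[SC] allowed = {00; 02; 10; 12}
SC∖claimed = {02}

missing: A.R0=0 A.R1=2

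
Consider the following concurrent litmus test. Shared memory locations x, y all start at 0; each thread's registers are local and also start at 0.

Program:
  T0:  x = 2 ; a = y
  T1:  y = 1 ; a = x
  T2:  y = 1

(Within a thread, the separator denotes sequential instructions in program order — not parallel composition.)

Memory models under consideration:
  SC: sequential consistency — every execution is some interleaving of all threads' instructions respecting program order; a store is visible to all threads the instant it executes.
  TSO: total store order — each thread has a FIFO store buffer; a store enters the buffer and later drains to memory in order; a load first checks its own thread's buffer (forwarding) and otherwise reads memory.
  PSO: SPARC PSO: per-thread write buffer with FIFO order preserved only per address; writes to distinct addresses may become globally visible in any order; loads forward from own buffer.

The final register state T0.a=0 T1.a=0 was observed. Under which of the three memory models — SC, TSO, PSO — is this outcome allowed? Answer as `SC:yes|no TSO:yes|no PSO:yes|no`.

outcome vector order: (T0.a,T1.a)
[SC] allowed = {(0,2), (1,0), (1,2)}
[TSO] allowed = {(0,0), (0,2), (1,0), (1,2)}
[PSO] allowed = {(0,0), (0,2), (1,0), (1,2)}
target (0,0) ∈ {TSO,PSO}

SC:no TSO:yes PSO:yes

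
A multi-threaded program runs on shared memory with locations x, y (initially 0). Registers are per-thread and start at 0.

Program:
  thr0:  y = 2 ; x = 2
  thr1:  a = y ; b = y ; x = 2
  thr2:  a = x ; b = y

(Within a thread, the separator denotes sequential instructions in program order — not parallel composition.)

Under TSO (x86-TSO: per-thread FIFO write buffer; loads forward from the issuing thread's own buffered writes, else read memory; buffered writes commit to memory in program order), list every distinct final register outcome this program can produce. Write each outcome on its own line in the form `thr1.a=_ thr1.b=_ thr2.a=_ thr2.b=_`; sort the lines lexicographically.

outcome vector order: (thr1.a,thr1.b,thr2.a,thr2.b)
|TSO outcomes| = 10

thr1.a=0 thr1.b=0 thr2.a=0 thr2.b=0
thr1.a=0 thr1.b=0 thr2.a=0 thr2.b=2
thr1.a=0 thr1.b=0 thr2.a=2 thr2.b=0
thr1.a=0 thr1.b=0 thr2.a=2 thr2.b=2
thr1.a=0 thr1.b=2 thr2.a=0 thr2.b=0
thr1.a=0 thr1.b=2 thr2.a=0 thr2.b=2
thr1.a=0 thr1.b=2 thr2.a=2 thr2.b=2
thr1.a=2 thr1.b=2 thr2.a=0 thr2.b=0
thr1.a=2 thr1.b=2 thr2.a=0 thr2.b=2
thr1.a=2 thr1.b=2 thr2.a=2 thr2.b=2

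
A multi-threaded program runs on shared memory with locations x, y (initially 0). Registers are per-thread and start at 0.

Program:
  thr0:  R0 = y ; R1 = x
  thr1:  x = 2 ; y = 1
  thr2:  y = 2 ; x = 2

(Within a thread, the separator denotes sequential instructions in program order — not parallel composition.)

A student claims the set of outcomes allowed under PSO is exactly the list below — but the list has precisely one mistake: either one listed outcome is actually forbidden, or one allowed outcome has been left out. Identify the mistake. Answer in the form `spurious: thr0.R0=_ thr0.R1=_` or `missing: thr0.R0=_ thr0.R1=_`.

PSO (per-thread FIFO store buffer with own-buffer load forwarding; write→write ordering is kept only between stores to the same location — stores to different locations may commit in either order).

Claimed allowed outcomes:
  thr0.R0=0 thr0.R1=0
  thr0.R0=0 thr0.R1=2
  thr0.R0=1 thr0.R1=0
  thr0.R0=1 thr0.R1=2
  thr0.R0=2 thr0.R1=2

missing: thr0.R0=2 thr0.R1=0

outcome vector order: (thr0.R0,thr0.R1)
[PSO] allowed = {0/0 0/2 1/0 1/2 2/0 2/2}
PSO∖claimed = {2/0}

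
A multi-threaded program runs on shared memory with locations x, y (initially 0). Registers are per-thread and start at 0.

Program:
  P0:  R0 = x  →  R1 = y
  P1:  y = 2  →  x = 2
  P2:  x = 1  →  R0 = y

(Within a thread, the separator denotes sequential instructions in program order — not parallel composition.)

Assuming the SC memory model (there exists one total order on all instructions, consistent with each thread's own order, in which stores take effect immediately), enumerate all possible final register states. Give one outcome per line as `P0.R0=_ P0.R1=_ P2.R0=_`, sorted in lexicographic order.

P0.R0=0 P0.R1=0 P2.R0=0
P0.R0=0 P0.R1=0 P2.R0=2
P0.R0=0 P0.R1=2 P2.R0=0
P0.R0=0 P0.R1=2 P2.R0=2
P0.R0=1 P0.R1=0 P2.R0=0
P0.R0=1 P0.R1=0 P2.R0=2
P0.R0=1 P0.R1=2 P2.R0=0
P0.R0=1 P0.R1=2 P2.R0=2
P0.R0=2 P0.R1=2 P2.R0=0
P0.R0=2 P0.R1=2 P2.R0=2

outcome vector order: (P0.R0,P0.R1,P2.R0)
|SC outcomes| = 10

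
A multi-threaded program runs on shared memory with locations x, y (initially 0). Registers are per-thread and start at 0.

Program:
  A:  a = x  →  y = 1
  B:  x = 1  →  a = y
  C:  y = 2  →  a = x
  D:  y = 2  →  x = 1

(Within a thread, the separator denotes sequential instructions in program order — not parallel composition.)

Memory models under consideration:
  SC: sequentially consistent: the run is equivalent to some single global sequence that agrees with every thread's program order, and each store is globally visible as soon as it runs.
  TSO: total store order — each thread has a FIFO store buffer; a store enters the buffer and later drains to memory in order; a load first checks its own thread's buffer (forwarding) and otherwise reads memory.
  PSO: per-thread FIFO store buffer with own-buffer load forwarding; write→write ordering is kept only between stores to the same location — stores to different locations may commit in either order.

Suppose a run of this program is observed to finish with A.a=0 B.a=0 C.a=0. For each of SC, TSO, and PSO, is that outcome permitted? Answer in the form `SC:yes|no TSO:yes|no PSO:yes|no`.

outcome vector order: (A.a,B.a,C.a)
SC: 10 outcomes — {0/0/1; 0/1/0; 0/1/1; 0/2/0; 0/2/1; 1/0/1; 1/1/0; 1/1/1; 1/2/0; 1/2/1}
TSO: 12 outcomes — {0/0/0; 0/0/1; 0/1/0; 0/1/1; 0/2/0; 0/2/1; 1/0/0; 1/0/1; 1/1/0; 1/1/1; 1/2/0; 1/2/1}
PSO: 12 outcomes — {0/0/0; 0/0/1; 0/1/0; 0/1/1; 0/2/0; 0/2/1; 1/0/0; 1/0/1; 1/1/0; 1/1/1; 1/2/0; 1/2/1}
target 0/0/0 ∈ {TSO,PSO}

SC:no TSO:yes PSO:yes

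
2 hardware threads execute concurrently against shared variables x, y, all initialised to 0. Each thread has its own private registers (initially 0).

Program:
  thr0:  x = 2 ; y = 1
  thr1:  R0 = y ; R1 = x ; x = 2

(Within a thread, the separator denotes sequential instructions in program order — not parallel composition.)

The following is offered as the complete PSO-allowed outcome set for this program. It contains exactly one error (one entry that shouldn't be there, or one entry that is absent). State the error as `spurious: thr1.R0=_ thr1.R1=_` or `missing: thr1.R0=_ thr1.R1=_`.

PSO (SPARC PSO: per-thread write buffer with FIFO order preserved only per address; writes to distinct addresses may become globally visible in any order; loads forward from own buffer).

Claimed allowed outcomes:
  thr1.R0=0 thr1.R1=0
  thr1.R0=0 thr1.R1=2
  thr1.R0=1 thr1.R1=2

missing: thr1.R0=1 thr1.R1=0

outcome vector order: (thr1.R0,thr1.R1)
[PSO] allowed = {0/0, 0/2, 1/0, 1/2}
PSO∖claimed = {1/0}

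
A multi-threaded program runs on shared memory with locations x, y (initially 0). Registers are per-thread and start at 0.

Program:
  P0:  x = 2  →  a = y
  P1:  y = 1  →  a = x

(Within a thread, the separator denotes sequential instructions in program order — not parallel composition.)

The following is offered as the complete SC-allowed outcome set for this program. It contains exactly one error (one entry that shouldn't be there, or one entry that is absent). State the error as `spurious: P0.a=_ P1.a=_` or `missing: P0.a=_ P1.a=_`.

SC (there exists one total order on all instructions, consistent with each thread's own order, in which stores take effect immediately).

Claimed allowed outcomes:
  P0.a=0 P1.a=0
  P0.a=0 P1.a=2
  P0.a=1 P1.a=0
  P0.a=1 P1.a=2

spurious: P0.a=0 P1.a=0

outcome vector order: (P0.a,P1.a)
under SC → <0 2>, <1 0>, <1 2>
claimed∖SC = {<0 0>}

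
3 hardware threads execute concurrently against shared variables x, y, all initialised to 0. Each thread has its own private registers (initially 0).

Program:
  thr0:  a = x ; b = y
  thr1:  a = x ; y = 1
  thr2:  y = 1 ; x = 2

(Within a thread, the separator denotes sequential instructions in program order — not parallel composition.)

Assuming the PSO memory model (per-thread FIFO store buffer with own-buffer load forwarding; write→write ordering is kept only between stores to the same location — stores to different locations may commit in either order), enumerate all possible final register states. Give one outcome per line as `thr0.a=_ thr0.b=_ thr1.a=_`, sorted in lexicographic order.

thr0.a=0 thr0.b=0 thr1.a=0
thr0.a=0 thr0.b=0 thr1.a=2
thr0.a=0 thr0.b=1 thr1.a=0
thr0.a=0 thr0.b=1 thr1.a=2
thr0.a=2 thr0.b=0 thr1.a=0
thr0.a=2 thr0.b=0 thr1.a=2
thr0.a=2 thr0.b=1 thr1.a=0
thr0.a=2 thr0.b=1 thr1.a=2

outcome vector order: (thr0.a,thr0.b,thr1.a)
|PSO outcomes| = 8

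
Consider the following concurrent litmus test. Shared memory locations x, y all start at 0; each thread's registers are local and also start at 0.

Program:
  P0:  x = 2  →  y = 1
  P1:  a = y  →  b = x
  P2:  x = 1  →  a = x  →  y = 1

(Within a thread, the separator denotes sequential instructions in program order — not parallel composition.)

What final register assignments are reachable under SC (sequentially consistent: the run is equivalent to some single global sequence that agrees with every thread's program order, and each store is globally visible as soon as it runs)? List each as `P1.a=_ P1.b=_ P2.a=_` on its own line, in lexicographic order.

outcome vector order: (P1.a,P1.b,P2.a)
|SC outcomes| = 9

P1.a=0 P1.b=0 P2.a=1
P1.a=0 P1.b=0 P2.a=2
P1.a=0 P1.b=1 P2.a=1
P1.a=0 P1.b=1 P2.a=2
P1.a=0 P1.b=2 P2.a=1
P1.a=0 P1.b=2 P2.a=2
P1.a=1 P1.b=1 P2.a=1
P1.a=1 P1.b=2 P2.a=1
P1.a=1 P1.b=2 P2.a=2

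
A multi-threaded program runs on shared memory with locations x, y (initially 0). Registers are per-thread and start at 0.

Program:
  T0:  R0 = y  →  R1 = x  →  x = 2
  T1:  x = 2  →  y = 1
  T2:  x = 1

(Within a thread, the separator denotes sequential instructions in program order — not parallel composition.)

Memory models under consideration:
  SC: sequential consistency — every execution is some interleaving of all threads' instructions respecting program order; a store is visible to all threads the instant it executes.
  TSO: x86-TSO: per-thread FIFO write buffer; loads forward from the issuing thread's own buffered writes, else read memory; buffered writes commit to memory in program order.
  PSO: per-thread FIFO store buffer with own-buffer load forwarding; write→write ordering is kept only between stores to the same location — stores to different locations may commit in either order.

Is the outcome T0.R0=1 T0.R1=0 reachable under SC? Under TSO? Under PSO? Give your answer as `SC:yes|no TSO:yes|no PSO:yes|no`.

SC:no TSO:no PSO:yes

outcome vector order: (T0.R0,T0.R1)
SC: 5 outcomes — {0/0; 0/1; 0/2; 1/1; 1/2}
TSO: 5 outcomes — {0/0; 0/1; 0/2; 1/1; 1/2}
PSO: 6 outcomes — {0/0; 0/1; 0/2; 1/0; 1/1; 1/2}
target 1/0 ∈ {PSO}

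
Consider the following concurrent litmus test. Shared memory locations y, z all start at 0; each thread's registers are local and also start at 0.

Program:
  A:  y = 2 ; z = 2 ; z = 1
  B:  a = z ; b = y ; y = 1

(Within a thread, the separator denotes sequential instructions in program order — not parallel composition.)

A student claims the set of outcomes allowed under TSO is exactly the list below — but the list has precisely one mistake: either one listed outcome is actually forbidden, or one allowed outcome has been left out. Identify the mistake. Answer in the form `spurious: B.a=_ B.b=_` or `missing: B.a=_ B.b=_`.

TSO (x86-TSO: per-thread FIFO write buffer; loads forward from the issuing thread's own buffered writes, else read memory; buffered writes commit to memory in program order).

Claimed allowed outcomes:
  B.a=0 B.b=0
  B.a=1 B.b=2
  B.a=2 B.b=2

outcome vector order: (B.a,B.b)
[TSO] allowed = {<0 0>; <0 2>; <1 2>; <2 2>}
TSO∖claimed = {<0 2>}

missing: B.a=0 B.b=2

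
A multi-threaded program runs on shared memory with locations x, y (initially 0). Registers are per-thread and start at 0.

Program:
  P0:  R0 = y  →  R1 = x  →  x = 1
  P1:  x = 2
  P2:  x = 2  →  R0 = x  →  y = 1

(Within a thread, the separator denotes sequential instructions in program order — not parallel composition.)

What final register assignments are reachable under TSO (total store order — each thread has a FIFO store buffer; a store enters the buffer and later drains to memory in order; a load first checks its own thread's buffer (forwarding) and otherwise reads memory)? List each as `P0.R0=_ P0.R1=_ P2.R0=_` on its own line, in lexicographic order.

P0.R0=0 P0.R1=0 P2.R0=1
P0.R0=0 P0.R1=0 P2.R0=2
P0.R0=0 P0.R1=2 P2.R0=1
P0.R0=0 P0.R1=2 P2.R0=2
P0.R0=1 P0.R1=2 P2.R0=2

outcome vector order: (P0.R0,P0.R1,P2.R0)
|TSO outcomes| = 5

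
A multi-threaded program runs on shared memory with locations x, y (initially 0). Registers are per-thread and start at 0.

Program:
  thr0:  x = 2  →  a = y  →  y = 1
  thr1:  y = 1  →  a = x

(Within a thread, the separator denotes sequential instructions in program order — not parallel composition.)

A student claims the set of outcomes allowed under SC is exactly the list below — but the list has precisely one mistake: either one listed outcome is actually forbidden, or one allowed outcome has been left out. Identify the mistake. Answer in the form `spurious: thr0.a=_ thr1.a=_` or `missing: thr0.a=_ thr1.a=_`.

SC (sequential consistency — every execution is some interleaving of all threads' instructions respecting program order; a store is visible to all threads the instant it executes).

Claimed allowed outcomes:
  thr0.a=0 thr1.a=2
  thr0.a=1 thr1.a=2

outcome vector order: (thr0.a,thr1.a)
under SC → 02 10 12
SC∖claimed = {10}

missing: thr0.a=1 thr1.a=0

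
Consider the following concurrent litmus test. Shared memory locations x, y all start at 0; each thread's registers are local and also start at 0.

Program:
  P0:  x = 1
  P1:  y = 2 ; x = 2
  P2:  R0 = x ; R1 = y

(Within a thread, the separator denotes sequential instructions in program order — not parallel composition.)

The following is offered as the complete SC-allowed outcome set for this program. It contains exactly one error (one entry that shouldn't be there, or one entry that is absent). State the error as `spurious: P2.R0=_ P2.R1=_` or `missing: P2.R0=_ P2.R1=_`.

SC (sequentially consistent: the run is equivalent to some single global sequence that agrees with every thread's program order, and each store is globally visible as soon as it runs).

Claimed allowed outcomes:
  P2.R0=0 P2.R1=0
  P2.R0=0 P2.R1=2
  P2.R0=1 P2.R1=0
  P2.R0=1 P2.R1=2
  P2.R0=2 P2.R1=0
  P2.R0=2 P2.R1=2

outcome vector order: (P2.R0,P2.R1)
under SC → 0/0; 0/2; 1/0; 1/2; 2/2
claimed∖SC = {2/0}

spurious: P2.R0=2 P2.R1=0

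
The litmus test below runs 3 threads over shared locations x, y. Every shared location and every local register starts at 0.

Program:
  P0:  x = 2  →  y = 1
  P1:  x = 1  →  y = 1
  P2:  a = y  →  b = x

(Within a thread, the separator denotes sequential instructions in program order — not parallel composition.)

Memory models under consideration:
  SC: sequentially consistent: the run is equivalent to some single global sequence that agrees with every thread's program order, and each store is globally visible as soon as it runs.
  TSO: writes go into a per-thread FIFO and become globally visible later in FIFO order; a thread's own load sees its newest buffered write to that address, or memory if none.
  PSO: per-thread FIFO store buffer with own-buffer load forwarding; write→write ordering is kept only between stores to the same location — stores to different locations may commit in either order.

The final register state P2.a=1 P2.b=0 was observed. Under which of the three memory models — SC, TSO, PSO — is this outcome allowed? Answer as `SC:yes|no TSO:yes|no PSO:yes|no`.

SC:no TSO:no PSO:yes

outcome vector order: (P2.a,P2.b)
SC (5): <0 0>; <0 1>; <0 2>; <1 1>; <1 2>
TSO (5): <0 0>; <0 1>; <0 2>; <1 1>; <1 2>
PSO (6): <0 0>; <0 1>; <0 2>; <1 0>; <1 1>; <1 2>
target <1 0> ∈ {PSO}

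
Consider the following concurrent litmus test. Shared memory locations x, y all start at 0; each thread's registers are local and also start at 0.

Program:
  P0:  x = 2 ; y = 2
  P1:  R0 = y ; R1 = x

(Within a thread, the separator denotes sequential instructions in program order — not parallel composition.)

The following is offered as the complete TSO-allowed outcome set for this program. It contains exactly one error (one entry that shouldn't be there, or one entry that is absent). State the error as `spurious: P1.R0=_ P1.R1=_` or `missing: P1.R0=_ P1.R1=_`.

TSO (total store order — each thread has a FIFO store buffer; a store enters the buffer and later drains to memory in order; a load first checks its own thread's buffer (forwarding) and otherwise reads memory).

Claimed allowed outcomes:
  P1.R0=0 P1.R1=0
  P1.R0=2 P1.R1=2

outcome vector order: (P1.R0,P1.R1)
under TSO → 00 02 22
TSO∖claimed = {02}

missing: P1.R0=0 P1.R1=2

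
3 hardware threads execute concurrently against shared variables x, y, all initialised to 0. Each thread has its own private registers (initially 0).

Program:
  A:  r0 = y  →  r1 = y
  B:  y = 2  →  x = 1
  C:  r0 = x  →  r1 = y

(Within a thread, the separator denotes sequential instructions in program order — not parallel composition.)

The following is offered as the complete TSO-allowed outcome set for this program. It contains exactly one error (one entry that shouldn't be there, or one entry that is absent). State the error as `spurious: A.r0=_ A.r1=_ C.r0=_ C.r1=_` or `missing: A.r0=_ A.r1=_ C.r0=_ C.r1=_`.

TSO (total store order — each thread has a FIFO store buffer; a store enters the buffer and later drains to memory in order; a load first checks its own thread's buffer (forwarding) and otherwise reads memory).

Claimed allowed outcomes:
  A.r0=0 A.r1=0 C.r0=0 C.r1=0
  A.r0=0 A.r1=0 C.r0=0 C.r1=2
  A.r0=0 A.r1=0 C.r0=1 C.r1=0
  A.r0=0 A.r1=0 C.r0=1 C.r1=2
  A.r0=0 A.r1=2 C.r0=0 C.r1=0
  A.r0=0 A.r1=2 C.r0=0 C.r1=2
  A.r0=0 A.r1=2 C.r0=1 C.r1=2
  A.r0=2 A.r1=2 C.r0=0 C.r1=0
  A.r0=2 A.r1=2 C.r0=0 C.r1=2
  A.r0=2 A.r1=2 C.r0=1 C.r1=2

spurious: A.r0=0 A.r1=0 C.r0=1 C.r1=0

outcome vector order: (A.r0,A.r1,C.r0,C.r1)
TSO: 9 outcomes — {0/0/0/0; 0/0/0/2; 0/0/1/2; 0/2/0/0; 0/2/0/2; 0/2/1/2; 2/2/0/0; 2/2/0/2; 2/2/1/2}
claimed∖TSO = {0/0/1/0}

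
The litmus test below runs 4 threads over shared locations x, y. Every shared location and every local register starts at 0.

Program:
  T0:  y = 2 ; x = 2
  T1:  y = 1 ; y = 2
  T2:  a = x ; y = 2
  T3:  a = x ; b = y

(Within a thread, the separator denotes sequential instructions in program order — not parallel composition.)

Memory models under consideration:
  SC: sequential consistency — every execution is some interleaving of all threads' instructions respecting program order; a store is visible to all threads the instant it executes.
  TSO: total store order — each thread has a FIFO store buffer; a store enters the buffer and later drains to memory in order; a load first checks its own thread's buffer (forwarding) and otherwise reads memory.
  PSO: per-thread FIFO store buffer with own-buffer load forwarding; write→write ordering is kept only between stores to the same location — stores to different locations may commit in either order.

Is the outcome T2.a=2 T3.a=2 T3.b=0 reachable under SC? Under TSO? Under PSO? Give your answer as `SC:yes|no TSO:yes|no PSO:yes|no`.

SC:no TSO:no PSO:yes

outcome vector order: (T2.a,T3.a,T3.b)
SC: 10 outcomes — {0/0/0 0/0/1 0/0/2 0/2/1 0/2/2 2/0/0 2/0/1 2/0/2 2/2/1 2/2/2}
TSO: 10 outcomes — {0/0/0 0/0/1 0/0/2 0/2/1 0/2/2 2/0/0 2/0/1 2/0/2 2/2/1 2/2/2}
PSO: 12 outcomes — {0/0/0 0/0/1 0/0/2 0/2/0 0/2/1 0/2/2 2/0/0 2/0/1 2/0/2 2/2/0 2/2/1 2/2/2}
target 2/2/0 ∈ {PSO}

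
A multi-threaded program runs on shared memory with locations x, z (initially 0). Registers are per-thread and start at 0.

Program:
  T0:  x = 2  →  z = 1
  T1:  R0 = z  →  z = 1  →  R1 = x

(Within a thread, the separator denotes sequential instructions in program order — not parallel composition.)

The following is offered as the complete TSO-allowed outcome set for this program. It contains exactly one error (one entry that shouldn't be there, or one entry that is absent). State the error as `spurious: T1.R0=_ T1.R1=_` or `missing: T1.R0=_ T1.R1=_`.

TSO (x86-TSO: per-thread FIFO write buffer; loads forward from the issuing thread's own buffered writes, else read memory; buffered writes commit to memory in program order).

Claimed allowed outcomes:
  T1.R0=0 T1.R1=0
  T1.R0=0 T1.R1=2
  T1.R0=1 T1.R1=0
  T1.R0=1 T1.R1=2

spurious: T1.R0=1 T1.R1=0

outcome vector order: (T1.R0,T1.R1)
[TSO] allowed = {(0,0), (0,2), (1,2)}
claimed∖TSO = {(1,0)}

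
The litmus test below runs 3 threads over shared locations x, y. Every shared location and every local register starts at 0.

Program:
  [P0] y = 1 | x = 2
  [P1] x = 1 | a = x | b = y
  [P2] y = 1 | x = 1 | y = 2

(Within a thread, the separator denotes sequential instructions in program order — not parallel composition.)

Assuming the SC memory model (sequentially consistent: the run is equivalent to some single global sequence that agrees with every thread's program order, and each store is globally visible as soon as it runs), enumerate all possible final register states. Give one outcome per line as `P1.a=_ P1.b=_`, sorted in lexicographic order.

outcome vector order: (P1.a,P1.b)
|SC outcomes| = 5

P1.a=1 P1.b=0
P1.a=1 P1.b=1
P1.a=1 P1.b=2
P1.a=2 P1.b=1
P1.a=2 P1.b=2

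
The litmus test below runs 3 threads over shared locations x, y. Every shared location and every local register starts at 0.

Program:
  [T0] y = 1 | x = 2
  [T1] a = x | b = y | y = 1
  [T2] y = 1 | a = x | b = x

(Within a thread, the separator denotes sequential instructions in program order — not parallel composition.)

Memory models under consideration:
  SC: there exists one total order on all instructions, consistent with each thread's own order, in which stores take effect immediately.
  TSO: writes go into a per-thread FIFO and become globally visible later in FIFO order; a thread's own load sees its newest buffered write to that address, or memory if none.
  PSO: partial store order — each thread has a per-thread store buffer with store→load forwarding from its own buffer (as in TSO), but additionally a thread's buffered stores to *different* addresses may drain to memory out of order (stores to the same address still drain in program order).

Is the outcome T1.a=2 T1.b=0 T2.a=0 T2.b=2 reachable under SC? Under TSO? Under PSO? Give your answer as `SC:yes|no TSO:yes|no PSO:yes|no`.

SC:no TSO:no PSO:yes

outcome vector order: (T1.a,T1.b,T2.a,T2.b)
under SC → 0000, 0002, 0022, 0100, 0102, 0122, 2100, 2102, 2122
under TSO → 0000, 0002, 0022, 0100, 0102, 0122, 2100, 2102, 2122
under PSO → 0000, 0002, 0022, 0100, 0102, 0122, 2000, 2002, 2022, 2100, 2102, 2122
target 2002 ∈ {PSO}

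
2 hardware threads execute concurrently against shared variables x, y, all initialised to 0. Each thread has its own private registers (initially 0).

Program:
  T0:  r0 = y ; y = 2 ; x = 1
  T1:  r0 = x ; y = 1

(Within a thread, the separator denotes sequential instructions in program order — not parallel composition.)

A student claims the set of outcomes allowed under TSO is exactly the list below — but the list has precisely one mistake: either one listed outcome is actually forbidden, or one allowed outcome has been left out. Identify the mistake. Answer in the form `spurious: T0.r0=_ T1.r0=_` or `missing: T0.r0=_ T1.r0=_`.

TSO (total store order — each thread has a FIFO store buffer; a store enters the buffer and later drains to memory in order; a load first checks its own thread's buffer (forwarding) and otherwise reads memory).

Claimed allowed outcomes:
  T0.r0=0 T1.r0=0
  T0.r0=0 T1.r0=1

outcome vector order: (T0.r0,T1.r0)
TSO (3): 0/0, 0/1, 1/0
TSO∖claimed = {1/0}

missing: T0.r0=1 T1.r0=0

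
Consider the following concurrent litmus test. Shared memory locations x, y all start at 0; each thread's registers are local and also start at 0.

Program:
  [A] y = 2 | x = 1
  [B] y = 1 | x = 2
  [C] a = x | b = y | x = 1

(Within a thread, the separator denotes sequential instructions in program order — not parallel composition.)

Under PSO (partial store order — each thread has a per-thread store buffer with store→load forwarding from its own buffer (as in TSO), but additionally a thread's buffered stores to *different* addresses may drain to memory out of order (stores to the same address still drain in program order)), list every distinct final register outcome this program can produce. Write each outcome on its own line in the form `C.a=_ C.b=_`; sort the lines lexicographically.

C.a=0 C.b=0
C.a=0 C.b=1
C.a=0 C.b=2
C.a=1 C.b=0
C.a=1 C.b=1
C.a=1 C.b=2
C.a=2 C.b=0
C.a=2 C.b=1
C.a=2 C.b=2

outcome vector order: (C.a,C.b)
|PSO outcomes| = 9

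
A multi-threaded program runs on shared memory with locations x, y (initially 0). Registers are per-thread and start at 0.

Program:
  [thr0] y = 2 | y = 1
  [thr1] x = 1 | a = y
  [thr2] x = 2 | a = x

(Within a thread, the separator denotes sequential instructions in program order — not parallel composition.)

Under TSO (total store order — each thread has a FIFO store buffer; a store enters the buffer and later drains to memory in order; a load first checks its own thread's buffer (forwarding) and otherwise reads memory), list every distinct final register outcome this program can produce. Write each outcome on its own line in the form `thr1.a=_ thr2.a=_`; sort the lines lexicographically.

outcome vector order: (thr1.a,thr2.a)
|TSO outcomes| = 6

thr1.a=0 thr2.a=1
thr1.a=0 thr2.a=2
thr1.a=1 thr2.a=1
thr1.a=1 thr2.a=2
thr1.a=2 thr2.a=1
thr1.a=2 thr2.a=2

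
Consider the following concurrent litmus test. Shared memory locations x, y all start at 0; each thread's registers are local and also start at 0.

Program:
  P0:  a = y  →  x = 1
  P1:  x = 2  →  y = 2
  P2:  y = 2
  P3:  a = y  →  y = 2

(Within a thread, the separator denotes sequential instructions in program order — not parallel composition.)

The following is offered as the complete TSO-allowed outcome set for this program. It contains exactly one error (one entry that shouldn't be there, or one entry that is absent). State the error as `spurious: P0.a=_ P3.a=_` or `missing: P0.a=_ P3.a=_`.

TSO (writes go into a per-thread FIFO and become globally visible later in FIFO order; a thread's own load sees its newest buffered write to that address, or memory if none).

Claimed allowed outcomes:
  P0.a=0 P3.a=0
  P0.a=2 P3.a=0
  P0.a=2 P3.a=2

missing: P0.a=0 P3.a=2

outcome vector order: (P0.a,P3.a)
[TSO] allowed = {00; 02; 20; 22}
TSO∖claimed = {02}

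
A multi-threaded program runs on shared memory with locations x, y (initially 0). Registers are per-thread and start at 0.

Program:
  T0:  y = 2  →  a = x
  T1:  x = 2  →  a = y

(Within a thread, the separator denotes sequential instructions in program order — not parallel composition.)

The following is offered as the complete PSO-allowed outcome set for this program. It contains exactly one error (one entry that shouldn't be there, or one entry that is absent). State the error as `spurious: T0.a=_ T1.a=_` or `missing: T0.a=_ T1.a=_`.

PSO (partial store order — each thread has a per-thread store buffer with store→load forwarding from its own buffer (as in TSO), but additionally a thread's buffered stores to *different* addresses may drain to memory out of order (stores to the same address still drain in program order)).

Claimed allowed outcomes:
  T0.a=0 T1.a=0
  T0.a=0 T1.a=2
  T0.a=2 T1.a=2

missing: T0.a=2 T1.a=0

outcome vector order: (T0.a,T1.a)
[PSO] allowed = {0/0; 0/2; 2/0; 2/2}
PSO∖claimed = {2/0}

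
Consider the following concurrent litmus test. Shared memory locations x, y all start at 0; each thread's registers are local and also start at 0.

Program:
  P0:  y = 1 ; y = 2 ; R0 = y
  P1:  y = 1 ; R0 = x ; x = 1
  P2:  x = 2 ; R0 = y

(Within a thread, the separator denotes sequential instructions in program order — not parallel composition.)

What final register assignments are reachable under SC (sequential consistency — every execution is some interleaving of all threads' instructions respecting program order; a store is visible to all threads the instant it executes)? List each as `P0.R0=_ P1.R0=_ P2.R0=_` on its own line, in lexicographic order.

outcome vector order: (P0.R0,P1.R0,P2.R0)
|SC outcomes| = 9

P0.R0=1 P1.R0=0 P2.R0=1
P0.R0=1 P1.R0=2 P2.R0=0
P0.R0=1 P1.R0=2 P2.R0=1
P0.R0=1 P1.R0=2 P2.R0=2
P0.R0=2 P1.R0=0 P2.R0=1
P0.R0=2 P1.R0=0 P2.R0=2
P0.R0=2 P1.R0=2 P2.R0=0
P0.R0=2 P1.R0=2 P2.R0=1
P0.R0=2 P1.R0=2 P2.R0=2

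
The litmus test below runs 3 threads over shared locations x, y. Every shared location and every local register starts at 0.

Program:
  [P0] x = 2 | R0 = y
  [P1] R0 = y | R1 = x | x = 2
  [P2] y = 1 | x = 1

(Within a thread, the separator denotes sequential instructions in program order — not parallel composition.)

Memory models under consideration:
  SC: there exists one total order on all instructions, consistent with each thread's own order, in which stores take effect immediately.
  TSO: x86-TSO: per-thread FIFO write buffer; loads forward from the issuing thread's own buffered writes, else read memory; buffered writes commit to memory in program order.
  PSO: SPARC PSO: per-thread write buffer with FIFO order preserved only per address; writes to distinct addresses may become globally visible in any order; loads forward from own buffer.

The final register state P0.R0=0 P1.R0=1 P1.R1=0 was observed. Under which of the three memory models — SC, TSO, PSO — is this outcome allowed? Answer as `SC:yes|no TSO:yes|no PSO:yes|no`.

SC:no TSO:yes PSO:yes

outcome vector order: (P0.R0,P1.R0,P1.R1)
under SC → <0 0 0>, <0 0 1>, <0 0 2>, <0 1 1>, <0 1 2>, <1 0 0>, <1 0 1>, <1 0 2>, <1 1 0>, <1 1 1>, <1 1 2>
under TSO → <0 0 0>, <0 0 1>, <0 0 2>, <0 1 0>, <0 1 1>, <0 1 2>, <1 0 0>, <1 0 1>, <1 0 2>, <1 1 0>, <1 1 1>, <1 1 2>
under PSO → <0 0 0>, <0 0 1>, <0 0 2>, <0 1 0>, <0 1 1>, <0 1 2>, <1 0 0>, <1 0 1>, <1 0 2>, <1 1 0>, <1 1 1>, <1 1 2>
target <0 1 0> ∈ {TSO,PSO}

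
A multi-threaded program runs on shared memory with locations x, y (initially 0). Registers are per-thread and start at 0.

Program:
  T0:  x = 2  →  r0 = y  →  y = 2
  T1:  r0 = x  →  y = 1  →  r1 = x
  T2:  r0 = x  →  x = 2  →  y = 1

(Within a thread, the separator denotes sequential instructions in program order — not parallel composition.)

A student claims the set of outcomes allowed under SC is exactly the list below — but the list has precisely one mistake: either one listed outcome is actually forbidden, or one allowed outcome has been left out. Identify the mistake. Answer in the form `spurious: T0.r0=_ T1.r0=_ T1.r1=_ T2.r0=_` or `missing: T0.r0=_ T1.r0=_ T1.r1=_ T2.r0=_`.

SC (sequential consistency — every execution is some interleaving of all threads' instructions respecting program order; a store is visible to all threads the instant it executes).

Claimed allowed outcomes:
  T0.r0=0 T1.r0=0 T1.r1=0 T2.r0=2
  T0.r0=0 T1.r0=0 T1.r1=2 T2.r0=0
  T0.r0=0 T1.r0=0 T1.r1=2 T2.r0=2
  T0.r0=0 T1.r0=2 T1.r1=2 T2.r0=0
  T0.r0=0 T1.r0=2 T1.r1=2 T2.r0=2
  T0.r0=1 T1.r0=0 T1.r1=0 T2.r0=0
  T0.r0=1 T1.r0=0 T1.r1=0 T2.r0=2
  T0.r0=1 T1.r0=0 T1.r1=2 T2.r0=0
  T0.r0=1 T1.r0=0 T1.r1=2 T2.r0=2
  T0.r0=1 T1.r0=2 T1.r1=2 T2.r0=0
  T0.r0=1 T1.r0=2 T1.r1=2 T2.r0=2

outcome vector order: (T0.r0,T1.r0,T1.r1,T2.r0)
[SC] allowed = {0/0/2/0; 0/0/2/2; 0/2/2/0; 0/2/2/2; 1/0/0/0; 1/0/0/2; 1/0/2/0; 1/0/2/2; 1/2/2/0; 1/2/2/2}
claimed∖SC = {0/0/0/2}

spurious: T0.r0=0 T1.r0=0 T1.r1=0 T2.r0=2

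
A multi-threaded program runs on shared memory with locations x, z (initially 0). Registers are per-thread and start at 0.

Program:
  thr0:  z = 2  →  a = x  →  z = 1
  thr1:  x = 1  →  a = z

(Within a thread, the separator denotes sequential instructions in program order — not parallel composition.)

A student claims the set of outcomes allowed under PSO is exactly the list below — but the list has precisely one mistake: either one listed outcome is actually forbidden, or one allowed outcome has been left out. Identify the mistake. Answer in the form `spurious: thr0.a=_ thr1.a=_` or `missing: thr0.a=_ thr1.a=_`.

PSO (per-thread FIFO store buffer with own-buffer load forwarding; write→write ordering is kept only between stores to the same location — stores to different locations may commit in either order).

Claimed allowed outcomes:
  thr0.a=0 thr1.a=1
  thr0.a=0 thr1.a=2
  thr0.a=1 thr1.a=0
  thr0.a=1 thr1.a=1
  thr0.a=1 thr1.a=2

outcome vector order: (thr0.a,thr1.a)
under PSO → 0/0 0/1 0/2 1/0 1/1 1/2
PSO∖claimed = {0/0}

missing: thr0.a=0 thr1.a=0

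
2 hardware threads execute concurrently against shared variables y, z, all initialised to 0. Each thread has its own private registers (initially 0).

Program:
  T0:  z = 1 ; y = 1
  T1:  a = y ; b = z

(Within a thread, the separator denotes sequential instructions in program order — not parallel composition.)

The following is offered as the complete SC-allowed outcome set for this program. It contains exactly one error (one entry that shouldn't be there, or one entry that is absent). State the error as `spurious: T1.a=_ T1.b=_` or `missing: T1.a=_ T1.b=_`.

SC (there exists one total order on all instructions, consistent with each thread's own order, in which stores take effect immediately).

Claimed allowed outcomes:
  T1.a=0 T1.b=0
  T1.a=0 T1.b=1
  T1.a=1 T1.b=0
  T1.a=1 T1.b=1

spurious: T1.a=1 T1.b=0

outcome vector order: (T1.a,T1.b)
[SC] allowed = {<0 0> <0 1> <1 1>}
claimed∖SC = {<1 0>}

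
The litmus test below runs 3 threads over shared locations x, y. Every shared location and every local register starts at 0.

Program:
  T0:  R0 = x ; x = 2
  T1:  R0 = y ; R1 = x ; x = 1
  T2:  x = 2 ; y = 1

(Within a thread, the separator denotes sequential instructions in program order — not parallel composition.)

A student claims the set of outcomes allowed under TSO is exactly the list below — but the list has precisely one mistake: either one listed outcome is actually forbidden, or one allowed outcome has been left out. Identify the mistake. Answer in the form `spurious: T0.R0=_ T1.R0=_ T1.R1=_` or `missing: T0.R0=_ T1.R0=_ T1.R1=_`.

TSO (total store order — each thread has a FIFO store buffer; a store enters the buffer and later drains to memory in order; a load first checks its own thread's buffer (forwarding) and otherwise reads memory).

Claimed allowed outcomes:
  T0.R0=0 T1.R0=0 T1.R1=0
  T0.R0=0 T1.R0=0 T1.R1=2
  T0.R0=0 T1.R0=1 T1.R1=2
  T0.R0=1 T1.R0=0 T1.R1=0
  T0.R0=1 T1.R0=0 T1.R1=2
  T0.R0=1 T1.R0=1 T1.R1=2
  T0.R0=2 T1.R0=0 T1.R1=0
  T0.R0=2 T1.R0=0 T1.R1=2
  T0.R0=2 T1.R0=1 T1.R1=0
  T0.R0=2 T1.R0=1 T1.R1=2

spurious: T0.R0=2 T1.R0=1 T1.R1=0

outcome vector order: (T0.R0,T1.R0,T1.R1)
TSO: 9 outcomes — {000, 002, 012, 100, 102, 112, 200, 202, 212}
claimed∖TSO = {210}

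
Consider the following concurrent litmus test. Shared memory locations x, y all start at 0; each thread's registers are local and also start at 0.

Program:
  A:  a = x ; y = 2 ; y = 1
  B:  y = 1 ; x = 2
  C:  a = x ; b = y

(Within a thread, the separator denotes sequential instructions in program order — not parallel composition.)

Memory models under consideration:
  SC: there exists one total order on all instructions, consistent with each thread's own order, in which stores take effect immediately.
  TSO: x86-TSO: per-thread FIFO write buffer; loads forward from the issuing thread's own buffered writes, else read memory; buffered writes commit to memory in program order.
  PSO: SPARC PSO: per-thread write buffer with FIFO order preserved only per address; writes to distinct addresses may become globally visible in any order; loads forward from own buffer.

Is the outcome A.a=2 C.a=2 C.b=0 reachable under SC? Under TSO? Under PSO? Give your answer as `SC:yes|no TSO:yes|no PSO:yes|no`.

SC:no TSO:no PSO:yes

outcome vector order: (A.a,C.a,C.b)
SC: 10 outcomes — {000; 001; 002; 021; 022; 200; 201; 202; 221; 222}
TSO: 10 outcomes — {000; 001; 002; 021; 022; 200; 201; 202; 221; 222}
PSO: 12 outcomes — {000; 001; 002; 020; 021; 022; 200; 201; 202; 220; 221; 222}
target 220 ∈ {PSO}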